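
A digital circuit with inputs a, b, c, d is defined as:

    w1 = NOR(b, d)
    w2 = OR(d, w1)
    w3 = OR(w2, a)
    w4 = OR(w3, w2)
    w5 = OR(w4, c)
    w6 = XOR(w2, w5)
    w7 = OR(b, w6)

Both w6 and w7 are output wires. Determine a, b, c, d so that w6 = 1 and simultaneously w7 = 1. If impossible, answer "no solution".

a=0, b=1, c=1, d=0

Check with a=0, b=1, c=1, d=0:
w1 = NOR(b, d) = NOR(1, 0) = 0
w2 = OR(d, w1) = OR(0, 0) = 0
w3 = OR(w2, a) = OR(0, 0) = 0
w4 = OR(w3, w2) = OR(0, 0) = 0
w5 = OR(w4, c) = OR(0, 1) = 1
w6 = XOR(w2, w5) = XOR(0, 1) = 1
w7 = OR(b, w6) = OR(1, 1) = 1
So w6 = 1 and w7 = 1.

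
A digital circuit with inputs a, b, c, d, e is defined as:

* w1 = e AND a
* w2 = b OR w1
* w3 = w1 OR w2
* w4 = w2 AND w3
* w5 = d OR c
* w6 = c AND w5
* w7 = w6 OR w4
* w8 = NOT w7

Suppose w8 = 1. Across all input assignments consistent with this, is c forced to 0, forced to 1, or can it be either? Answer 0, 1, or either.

w8 = NOT w7 must be 1, so w7 = 0.
w7 = w6 OR w4 must be 0, so both w6 = 0 and w4 = 0.
Every assignment with w8 = 1 has c = 0; there are 6 such assignment(s).

0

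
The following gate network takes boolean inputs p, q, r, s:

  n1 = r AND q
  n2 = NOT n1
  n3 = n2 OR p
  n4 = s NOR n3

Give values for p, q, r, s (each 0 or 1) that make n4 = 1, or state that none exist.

p=0 q=1 r=1 s=0

n4 = s NOR n3 must be 1, so both s = 0 and n3 = 0.
n3 = n2 OR p must be 0, so both n2 = 0 and p = 0.
n2 = NOT n1 must be 0, so n1 = 1.
Check with p=0 q=1 r=1 s=0:
n1 = r AND q = 1 AND 1 = 1
n2 = NOT n1 = NOT 1 = 0
n3 = n2 OR p = 0 OR 0 = 0
n4 = s NOR n3 = 0 NOR 0 = 1
So n4 = 1 as required.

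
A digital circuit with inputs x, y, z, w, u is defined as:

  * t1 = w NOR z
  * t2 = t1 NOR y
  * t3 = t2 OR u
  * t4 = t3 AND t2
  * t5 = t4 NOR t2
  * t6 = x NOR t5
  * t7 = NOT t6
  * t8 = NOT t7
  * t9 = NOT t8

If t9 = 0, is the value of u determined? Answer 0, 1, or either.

either

Both values of u occur among assignments with t9 = 0:
  u=0: x=0, y=0, z=0, w=1, u=0
  u=1: x=0, y=0, z=0, w=1, u=1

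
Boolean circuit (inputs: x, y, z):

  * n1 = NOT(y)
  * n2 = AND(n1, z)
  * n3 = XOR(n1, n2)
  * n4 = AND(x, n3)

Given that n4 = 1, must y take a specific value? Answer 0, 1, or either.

0

n4 = AND(x, n3) must be 1, so both x = 1 and n3 = 1.
Every assignment with n4 = 1 has y = 0; there are 1 such assignment(s).
  x=1, y=0, z=0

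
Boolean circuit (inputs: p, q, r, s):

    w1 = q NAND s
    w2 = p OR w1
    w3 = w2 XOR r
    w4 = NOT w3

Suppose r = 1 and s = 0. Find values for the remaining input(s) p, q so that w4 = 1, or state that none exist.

p=1 q=1

Check with r = 1 and s = 0 and p=1, q=1:
w1 = q NAND s = 1 NAND 0 = 1
w2 = p OR w1 = 1 OR 1 = 1
w3 = w2 XOR r = 1 XOR 1 = 0
w4 = NOT w3 = NOT 0 = 1
So w4 = 1.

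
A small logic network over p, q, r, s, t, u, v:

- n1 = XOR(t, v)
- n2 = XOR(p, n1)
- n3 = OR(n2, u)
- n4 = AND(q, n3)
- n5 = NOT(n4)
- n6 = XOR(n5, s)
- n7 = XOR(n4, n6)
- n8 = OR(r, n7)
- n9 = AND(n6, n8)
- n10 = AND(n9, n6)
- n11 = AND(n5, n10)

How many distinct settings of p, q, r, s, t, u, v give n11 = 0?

n11 = AND(n5, n10) must be 0, so at least one of n5, n10 is 0.
Enumerating the 128 input combinations, 88 give n11 = 0 and 40 give n11 = 1.

88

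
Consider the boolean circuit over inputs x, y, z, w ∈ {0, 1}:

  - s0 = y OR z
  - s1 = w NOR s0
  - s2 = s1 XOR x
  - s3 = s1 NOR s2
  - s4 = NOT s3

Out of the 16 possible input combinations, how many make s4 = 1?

s4 = NOT s3 must be 1, so s3 = 0.
Enumerating the 16 input combinations, 9 give s4 = 1 and 7 give s4 = 0.

9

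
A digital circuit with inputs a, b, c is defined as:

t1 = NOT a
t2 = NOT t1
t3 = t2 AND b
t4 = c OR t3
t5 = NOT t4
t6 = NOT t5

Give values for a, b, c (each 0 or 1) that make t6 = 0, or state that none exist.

Check with a=0, b=1, c=0:
t1 = NOT a = NOT 0 = 1
t2 = NOT t1 = NOT 1 = 0
t3 = t2 AND b = 0 AND 1 = 0
t4 = c OR t3 = 0 OR 0 = 0
t5 = NOT t4 = NOT 0 = 1
t6 = NOT t5 = NOT 1 = 0
So t6 = 0 as required.

a=0, b=1, c=0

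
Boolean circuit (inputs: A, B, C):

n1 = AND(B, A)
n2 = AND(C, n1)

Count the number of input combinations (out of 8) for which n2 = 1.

n2 = AND(C, n1) must be 1, so both C = 1 and n1 = 1.
n1 = AND(B, A) must be 1, so both B = 1 and A = 1.
Satisfying assignments:
  A=1, B=1, C=1

1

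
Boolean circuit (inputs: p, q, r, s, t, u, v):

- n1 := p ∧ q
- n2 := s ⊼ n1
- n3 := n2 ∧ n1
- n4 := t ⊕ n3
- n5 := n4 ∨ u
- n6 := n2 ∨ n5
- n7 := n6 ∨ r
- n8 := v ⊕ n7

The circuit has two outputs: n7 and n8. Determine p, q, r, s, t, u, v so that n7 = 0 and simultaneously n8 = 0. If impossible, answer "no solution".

Check with p=1 q=1 r=0 s=1 t=0 u=0 v=0:
n1 = p ∧ q = 1 ∧ 1 = 1
n2 = s ⊼ n1 = 1 ⊼ 1 = 0
n3 = n2 ∧ n1 = 0 ∧ 1 = 0
n4 = t ⊕ n3 = 0 ⊕ 0 = 0
n5 = n4 ∨ u = 0 ∨ 0 = 0
n6 = n2 ∨ n5 = 0 ∨ 0 = 0
n7 = n6 ∨ r = 0 ∨ 0 = 0
n8 = v ⊕ n7 = 0 ⊕ 0 = 0
So n7 = 0 and n8 = 0.

p=1 q=1 r=0 s=1 t=0 u=0 v=0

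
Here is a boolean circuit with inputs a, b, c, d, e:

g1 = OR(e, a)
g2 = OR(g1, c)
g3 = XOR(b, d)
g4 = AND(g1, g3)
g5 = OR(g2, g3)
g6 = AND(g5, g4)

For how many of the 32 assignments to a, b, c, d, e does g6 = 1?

12

g6 = AND(g5, g4) must be 1, so both g5 = 1 and g4 = 1.
Enumerating the 32 input combinations, 12 give g6 = 1 and 20 give g6 = 0.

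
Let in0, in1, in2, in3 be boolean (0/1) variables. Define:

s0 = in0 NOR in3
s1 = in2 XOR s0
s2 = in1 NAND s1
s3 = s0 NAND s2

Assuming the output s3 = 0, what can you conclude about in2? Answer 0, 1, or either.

either

Both values of in2 occur among assignments with s3 = 0:
  in2=0: in0=0, in1=0, in2=0, in3=0
  in2=1: in0=0, in1=0, in2=1, in3=0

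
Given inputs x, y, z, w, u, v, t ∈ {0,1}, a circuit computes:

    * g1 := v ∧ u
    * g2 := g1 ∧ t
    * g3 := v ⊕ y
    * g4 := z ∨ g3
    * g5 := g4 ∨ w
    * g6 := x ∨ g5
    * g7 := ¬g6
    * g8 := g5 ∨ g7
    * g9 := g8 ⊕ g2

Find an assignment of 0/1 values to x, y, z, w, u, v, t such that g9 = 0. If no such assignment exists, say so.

g9 = g8 ⊕ g2 must be 0, so g8 and g2 are equal.
Check with x=1 y=1 z=0 w=0 u=0 v=1 t=0:
g1 = v ∧ u = 1 ∧ 0 = 0
g2 = g1 ∧ t = 0 ∧ 0 = 0
g3 = v ⊕ y = 1 ⊕ 1 = 0
g4 = z ∨ g3 = 0 ∨ 0 = 0
g5 = g4 ∨ w = 0 ∨ 0 = 0
g6 = x ∨ g5 = 1 ∨ 0 = 1
g7 = ¬g6 = ¬1 = 0
g8 = g5 ∨ g7 = 0 ∨ 0 = 0
g9 = g8 ⊕ g2 = 0 ⊕ 0 = 0
So g9 = 0 as required.

x=1 y=1 z=0 w=0 u=0 v=1 t=0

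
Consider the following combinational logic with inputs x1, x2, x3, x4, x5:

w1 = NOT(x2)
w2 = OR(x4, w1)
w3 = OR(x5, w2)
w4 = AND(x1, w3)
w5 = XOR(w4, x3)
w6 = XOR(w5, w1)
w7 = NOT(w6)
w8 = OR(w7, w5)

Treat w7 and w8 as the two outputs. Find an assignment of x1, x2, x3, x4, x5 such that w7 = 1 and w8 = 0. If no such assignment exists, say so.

Across all 32 input combinations, none give both w7 = 1 and w8 = 0.

no solution exists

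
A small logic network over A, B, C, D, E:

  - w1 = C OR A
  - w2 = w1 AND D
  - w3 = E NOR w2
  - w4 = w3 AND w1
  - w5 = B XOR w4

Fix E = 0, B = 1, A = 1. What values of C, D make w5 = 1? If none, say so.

w5 = B XOR w4 must be 1, so B and w4 differ.
Check with E = 0, B = 1, A = 1 and C=0, D=1:
w1 = C OR A = 0 OR 1 = 1
w2 = w1 AND D = 1 AND 1 = 1
w3 = E NOR w2 = 0 NOR 1 = 0
w4 = w3 AND w1 = 0 AND 1 = 0
w5 = B XOR w4 = 1 XOR 0 = 1
So w5 = 1.

C=0 D=1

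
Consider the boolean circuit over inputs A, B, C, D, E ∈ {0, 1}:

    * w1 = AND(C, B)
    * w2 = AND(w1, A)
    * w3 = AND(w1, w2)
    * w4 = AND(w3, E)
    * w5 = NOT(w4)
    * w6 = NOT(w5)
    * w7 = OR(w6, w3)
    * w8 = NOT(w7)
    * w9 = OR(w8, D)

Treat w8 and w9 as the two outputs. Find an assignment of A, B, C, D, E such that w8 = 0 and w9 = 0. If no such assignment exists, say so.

A=1, B=1, C=1, D=0, E=1

Check with A=1, B=1, C=1, D=0, E=1:
w1 = AND(C, B) = AND(1, 1) = 1
w2 = AND(w1, A) = AND(1, 1) = 1
w3 = AND(w1, w2) = AND(1, 1) = 1
w4 = AND(w3, E) = AND(1, 1) = 1
w5 = NOT(w4) = NOT 1 = 0
w6 = NOT(w5) = NOT 0 = 1
w7 = OR(w6, w3) = OR(1, 1) = 1
w8 = NOT(w7) = NOT 1 = 0
w9 = OR(w8, D) = OR(0, 0) = 0
So w8 = 0 and w9 = 0.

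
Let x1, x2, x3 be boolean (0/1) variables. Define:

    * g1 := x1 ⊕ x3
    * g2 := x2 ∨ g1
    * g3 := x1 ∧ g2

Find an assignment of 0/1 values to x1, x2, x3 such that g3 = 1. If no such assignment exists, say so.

x1=1 x2=1 x3=0

g3 = x1 ∧ g2 must be 1, so both x1 = 1 and g2 = 1.
g2 = x2 ∨ g1 must be 1, so at least one of x2, g1 is 1.
Check with x1=1 x2=1 x3=0:
g1 = x1 ⊕ x3 = 1 ⊕ 0 = 1
g2 = x2 ∨ g1 = 1 ∨ 1 = 1
g3 = x1 ∧ g2 = 1 ∧ 1 = 1
So g3 = 1 as required.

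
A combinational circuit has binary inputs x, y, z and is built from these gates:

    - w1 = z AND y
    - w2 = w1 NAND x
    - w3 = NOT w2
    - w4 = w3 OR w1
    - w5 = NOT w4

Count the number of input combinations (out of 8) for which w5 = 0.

w5 = NOT w4 must be 0, so w4 = 1.
w4 = w3 OR w1 must be 1, so at least one of w3, w1 is 1.
Satisfying assignments:
  x=0, y=1, z=1
  x=1, y=1, z=1

2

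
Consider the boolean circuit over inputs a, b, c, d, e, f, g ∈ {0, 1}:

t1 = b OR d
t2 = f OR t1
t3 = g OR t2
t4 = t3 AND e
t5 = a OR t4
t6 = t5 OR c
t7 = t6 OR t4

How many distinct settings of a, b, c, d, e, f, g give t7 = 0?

17

t7 = t6 OR t4 must be 0, so both t6 = 0 and t4 = 0.
t6 = t5 OR c must be 0, so both t5 = 0 and c = 0.
Enumerating the 128 input combinations, 17 give t7 = 0 and 111 give t7 = 1.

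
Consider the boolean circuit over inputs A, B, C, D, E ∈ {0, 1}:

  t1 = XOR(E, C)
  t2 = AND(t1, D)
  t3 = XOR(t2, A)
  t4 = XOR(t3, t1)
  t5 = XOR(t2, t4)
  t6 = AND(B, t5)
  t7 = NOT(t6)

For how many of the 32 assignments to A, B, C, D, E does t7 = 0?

t7 = NOT(t6) must be 0, so t6 = 1.
Enumerating the 32 input combinations, 8 give t7 = 0 and 24 give t7 = 1.

8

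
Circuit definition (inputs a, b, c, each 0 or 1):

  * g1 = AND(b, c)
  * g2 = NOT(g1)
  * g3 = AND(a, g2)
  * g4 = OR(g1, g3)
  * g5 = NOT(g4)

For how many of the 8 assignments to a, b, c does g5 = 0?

g5 = NOT(g4) must be 0, so g4 = 1.
g4 = OR(g1, g3) must be 1, so at least one of g1, g3 is 1.
Satisfying assignments:
  a=0, b=1, c=1
  a=1, b=0, c=0
  a=1, b=0, c=1
  a=1, b=1, c=0
  a=1, b=1, c=1

5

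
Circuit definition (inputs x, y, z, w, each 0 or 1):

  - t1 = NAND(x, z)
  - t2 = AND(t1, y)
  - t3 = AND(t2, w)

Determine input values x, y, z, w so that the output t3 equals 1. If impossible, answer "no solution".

x=0, y=1, z=0, w=1

t3 = AND(t2, w) must be 1, so both t2 = 1 and w = 1.
t2 = AND(t1, y) must be 1, so both t1 = 1 and y = 1.
t1 = NAND(x, z) must be 1, so at least one of x, z is 0.
Check with x=0, y=1, z=0, w=1:
t1 = NAND(x, z) = NAND(0, 0) = 1
t2 = AND(t1, y) = AND(1, 1) = 1
t3 = AND(t2, w) = AND(1, 1) = 1
So t3 = 1 as required.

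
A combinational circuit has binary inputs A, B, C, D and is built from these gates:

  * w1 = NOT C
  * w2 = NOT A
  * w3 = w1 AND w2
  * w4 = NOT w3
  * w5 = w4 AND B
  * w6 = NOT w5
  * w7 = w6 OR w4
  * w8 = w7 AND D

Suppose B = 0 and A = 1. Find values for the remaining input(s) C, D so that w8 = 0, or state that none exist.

w8 = w7 AND D must be 0, so at least one of w7, D is 0.
Check with B = 0 and A = 1 and C=1, D=0:
w1 = NOT C = NOT 1 = 0
w2 = NOT A = NOT 1 = 0
w3 = w1 AND w2 = 0 AND 0 = 0
w4 = NOT w3 = NOT 0 = 1
w5 = w4 AND B = 1 AND 0 = 0
w6 = NOT w5 = NOT 0 = 1
w7 = w6 OR w4 = 1 OR 1 = 1
w8 = w7 AND D = 1 AND 0 = 0
So w8 = 0.

C=1 D=0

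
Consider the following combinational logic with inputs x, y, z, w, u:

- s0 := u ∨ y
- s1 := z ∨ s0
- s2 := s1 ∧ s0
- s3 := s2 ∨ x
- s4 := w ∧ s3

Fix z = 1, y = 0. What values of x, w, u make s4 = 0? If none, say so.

Check with z = 1, y = 0 and x=1, w=0, u=1:
s0 = u ∨ y = 1 ∨ 0 = 1
s1 = z ∨ s0 = 1 ∨ 1 = 1
s2 = s1 ∧ s0 = 1 ∧ 1 = 1
s3 = s2 ∨ x = 1 ∨ 1 = 1
s4 = w ∧ s3 = 0 ∧ 1 = 0
So s4 = 0.

x=1, w=0, u=1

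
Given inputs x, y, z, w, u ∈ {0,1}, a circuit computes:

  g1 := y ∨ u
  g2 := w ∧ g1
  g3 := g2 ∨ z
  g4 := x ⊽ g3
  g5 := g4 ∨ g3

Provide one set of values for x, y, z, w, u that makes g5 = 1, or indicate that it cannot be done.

x=0, y=0, z=0, w=0, u=1

g5 = g4 ∨ g3 must be 1, so at least one of g4, g3 is 1.
Check with x=0, y=0, z=0, w=0, u=1:
g1 = y ∨ u = 0 ∨ 1 = 1
g2 = w ∧ g1 = 0 ∧ 1 = 0
g3 = g2 ∨ z = 0 ∨ 0 = 0
g4 = x ⊽ g3 = 0 ⊽ 0 = 1
g5 = g4 ∨ g3 = 1 ∨ 0 = 1
So g5 = 1 as required.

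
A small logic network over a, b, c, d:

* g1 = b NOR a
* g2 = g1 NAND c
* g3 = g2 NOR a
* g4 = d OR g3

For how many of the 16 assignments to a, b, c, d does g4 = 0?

7

g4 = d OR g3 must be 0, so both d = 0 and g3 = 0.
g3 = g2 NOR a must be 0, so at least one of g2, a is 1.
Enumerating the 16 input combinations, 7 give g4 = 0 and 9 give g4 = 1.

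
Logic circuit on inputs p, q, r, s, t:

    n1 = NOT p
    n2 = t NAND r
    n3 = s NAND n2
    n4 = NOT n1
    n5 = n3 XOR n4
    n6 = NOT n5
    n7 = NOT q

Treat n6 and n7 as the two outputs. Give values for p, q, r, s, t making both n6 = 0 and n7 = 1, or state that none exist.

Check with p=0 q=0 r=1 s=1 t=1:
n1 = NOT p = NOT 0 = 1
n2 = t NAND r = 1 NAND 1 = 0
n3 = s NAND n2 = 1 NAND 0 = 1
n4 = NOT n1 = NOT 1 = 0
n5 = n3 XOR n4 = 1 XOR 0 = 1
n6 = NOT n5 = NOT 1 = 0
n7 = NOT q = NOT 0 = 1
So n6 = 0 and n7 = 1.

p=0 q=0 r=1 s=1 t=1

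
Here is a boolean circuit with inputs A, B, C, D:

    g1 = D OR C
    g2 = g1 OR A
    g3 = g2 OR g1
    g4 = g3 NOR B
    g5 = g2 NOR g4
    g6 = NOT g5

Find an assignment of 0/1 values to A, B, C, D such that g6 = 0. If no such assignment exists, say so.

A=0, B=1, C=0, D=0

g6 = NOT g5 must be 0, so g5 = 1.
Check with A=0, B=1, C=0, D=0:
g1 = D OR C = 0 OR 0 = 0
g2 = g1 OR A = 0 OR 0 = 0
g3 = g2 OR g1 = 0 OR 0 = 0
g4 = g3 NOR B = 0 NOR 1 = 0
g5 = g2 NOR g4 = 0 NOR 0 = 1
g6 = NOT g5 = NOT 1 = 0
So g6 = 0 as required.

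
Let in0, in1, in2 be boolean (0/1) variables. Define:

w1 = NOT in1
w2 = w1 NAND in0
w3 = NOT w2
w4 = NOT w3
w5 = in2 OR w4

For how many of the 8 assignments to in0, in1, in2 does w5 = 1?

7

w5 = in2 OR w4 must be 1, so at least one of in2, w4 is 1.
Enumerating the 8 input combinations, 7 give w5 = 1 and 1 give w5 = 0.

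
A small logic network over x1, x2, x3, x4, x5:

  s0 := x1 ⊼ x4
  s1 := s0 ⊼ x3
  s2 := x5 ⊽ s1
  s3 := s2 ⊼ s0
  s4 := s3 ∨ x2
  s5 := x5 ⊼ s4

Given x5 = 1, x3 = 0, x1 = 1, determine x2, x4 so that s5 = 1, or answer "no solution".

With x5 = 1, x3 = 0, x1 = 1 fixed, none of the 4 settings of x2, x4 give s5 = 1.
For example, with x2=0, x4=1:
s0 = x1 ⊼ x4 = 1 ⊼ 1 = 0
s1 = s0 ⊼ x3 = 0 ⊼ 0 = 1
s2 = x5 ⊽ s1 = 1 ⊽ 1 = 0
s3 = s2 ⊼ s0 = 0 ⊼ 0 = 1
s4 = s3 ∨ x2 = 1 ∨ 0 = 1
s5 = x5 ⊼ s4 = 1 ⊼ 1 = 0
giving s5 = 0 ≠ 1.

no solution exists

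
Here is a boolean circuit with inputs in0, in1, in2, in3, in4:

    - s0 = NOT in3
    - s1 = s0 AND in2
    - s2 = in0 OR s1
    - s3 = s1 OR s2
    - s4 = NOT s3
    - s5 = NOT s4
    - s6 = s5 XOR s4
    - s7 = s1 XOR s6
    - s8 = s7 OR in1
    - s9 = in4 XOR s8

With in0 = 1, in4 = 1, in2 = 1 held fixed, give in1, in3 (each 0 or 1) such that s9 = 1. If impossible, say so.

in1=0, in3=0

s9 = in4 XOR s8 must be 1, so in4 and s8 differ.
Check with in0 = 1, in4 = 1, in2 = 1 and in1=0, in3=0:
s0 = NOT in3 = NOT 0 = 1
s1 = s0 AND in2 = 1 AND 1 = 1
s2 = in0 OR s1 = 1 OR 1 = 1
s3 = s1 OR s2 = 1 OR 1 = 1
s4 = NOT s3 = NOT 1 = 0
s5 = NOT s4 = NOT 0 = 1
s6 = s5 XOR s4 = 1 XOR 0 = 1
s7 = s1 XOR s6 = 1 XOR 1 = 0
s8 = s7 OR in1 = 0 OR 0 = 0
s9 = in4 XOR s8 = 1 XOR 0 = 1
So s9 = 1.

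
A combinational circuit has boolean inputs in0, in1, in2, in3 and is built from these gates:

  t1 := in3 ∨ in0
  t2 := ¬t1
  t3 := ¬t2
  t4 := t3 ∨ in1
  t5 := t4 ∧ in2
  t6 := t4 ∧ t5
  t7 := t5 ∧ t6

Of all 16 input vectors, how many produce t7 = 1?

7

t7 = t5 ∧ t6 must be 1, so both t5 = 1 and t6 = 1.
t5 = t4 ∧ in2 must be 1, so both t4 = 1 and in2 = 1.
t6 = t4 ∧ t5 must be 1, so both t4 = 1 and t5 = 1.
Enumerating the 16 input combinations, 7 give t7 = 1 and 9 give t7 = 0.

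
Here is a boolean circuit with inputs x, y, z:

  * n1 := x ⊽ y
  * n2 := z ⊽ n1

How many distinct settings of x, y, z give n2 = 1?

3

n2 = z ⊽ n1 must be 1, so both z = 0 and n1 = 0.
n1 = x ⊽ y must be 0, so at least one of x, y is 1.
Satisfying assignments:
  x=0, y=1, z=0
  x=1, y=0, z=0
  x=1, y=1, z=0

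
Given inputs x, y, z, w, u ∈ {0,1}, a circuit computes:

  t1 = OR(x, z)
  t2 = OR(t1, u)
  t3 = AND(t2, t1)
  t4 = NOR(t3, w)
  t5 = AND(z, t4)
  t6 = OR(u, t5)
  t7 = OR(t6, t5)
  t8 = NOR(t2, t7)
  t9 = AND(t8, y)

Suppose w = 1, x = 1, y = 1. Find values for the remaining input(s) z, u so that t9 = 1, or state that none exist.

With w = 1, x = 1, y = 1 fixed, none of the 4 settings of z, u give t9 = 1.
For example, with z=0, u=1:
t1 = OR(x, z) = OR(1, 0) = 1
t2 = OR(t1, u) = OR(1, 1) = 1
t3 = AND(t2, t1) = AND(1, 1) = 1
t4 = NOR(t3, w) = NOR(1, 1) = 0
t5 = AND(z, t4) = AND(0, 0) = 0
t6 = OR(u, t5) = OR(1, 0) = 1
t7 = OR(t6, t5) = OR(1, 0) = 1
t8 = NOR(t2, t7) = NOR(1, 1) = 0
t9 = AND(t8, y) = AND(0, 1) = 0
giving t9 = 0 ≠ 1.

no solution exists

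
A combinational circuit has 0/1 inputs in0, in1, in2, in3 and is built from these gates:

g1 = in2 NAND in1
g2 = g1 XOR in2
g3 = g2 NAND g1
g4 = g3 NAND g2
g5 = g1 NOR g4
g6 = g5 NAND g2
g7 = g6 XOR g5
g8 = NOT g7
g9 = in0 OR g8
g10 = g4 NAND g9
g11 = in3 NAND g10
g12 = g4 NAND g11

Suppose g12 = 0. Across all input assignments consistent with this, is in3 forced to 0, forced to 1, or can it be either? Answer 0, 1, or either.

Both values of in3 occur among assignments with g12 = 0:
  in3=0: in0=0, in1=0, in2=0, in3=0
  in3=1: in0=1, in1=0, in2=0, in3=1

either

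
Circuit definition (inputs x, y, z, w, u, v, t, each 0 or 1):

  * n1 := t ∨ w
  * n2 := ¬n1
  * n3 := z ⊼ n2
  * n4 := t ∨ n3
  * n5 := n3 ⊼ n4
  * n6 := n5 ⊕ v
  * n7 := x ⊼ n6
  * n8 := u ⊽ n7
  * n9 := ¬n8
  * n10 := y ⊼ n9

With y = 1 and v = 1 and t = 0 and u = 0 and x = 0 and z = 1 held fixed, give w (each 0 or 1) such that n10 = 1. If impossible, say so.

With y = 1 and v = 1 and t = 0 and u = 0 and x = 0 and z = 1 fixed, none of the 2 settings of w give n10 = 1.
For example, with w=1:
n1 = t ∨ w = 0 ∨ 1 = 1
n2 = ¬n1 = ¬1 = 0
n3 = z ⊼ n2 = 1 ⊼ 0 = 1
n4 = t ∨ n3 = 0 ∨ 1 = 1
n5 = n3 ⊼ n4 = 1 ⊼ 1 = 0
n6 = n5 ⊕ v = 0 ⊕ 1 = 1
n7 = x ⊼ n6 = 0 ⊼ 1 = 1
n8 = u ⊽ n7 = 0 ⊽ 1 = 0
n9 = ¬n8 = ¬0 = 1
n10 = y ⊼ n9 = 1 ⊼ 1 = 0
giving n10 = 0 ≠ 1.

no solution exists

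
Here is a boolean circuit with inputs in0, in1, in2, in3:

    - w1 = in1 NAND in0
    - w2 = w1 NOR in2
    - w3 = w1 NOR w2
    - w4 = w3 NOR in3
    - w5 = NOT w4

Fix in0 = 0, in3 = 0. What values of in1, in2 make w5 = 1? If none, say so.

With in0 = 0, in3 = 0 fixed, none of the 4 settings of in1, in2 give w5 = 1.
For example, with in1=1, in2=0:
w1 = in1 NAND in0 = 1 NAND 0 = 1
w2 = w1 NOR in2 = 1 NOR 0 = 0
w3 = w1 NOR w2 = 1 NOR 0 = 0
w4 = w3 NOR in3 = 0 NOR 0 = 1
w5 = NOT w4 = NOT 1 = 0
giving w5 = 0 ≠ 1.

no solution exists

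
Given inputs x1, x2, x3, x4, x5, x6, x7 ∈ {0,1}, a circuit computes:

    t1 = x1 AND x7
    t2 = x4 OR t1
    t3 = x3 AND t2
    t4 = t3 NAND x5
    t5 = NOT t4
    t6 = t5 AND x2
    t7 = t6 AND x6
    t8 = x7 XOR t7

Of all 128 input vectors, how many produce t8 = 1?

63

t8 = x7 XOR t7 must be 1, so x7 and t7 differ.
Enumerating the 128 input combinations, 63 give t8 = 1 and 65 give t8 = 0.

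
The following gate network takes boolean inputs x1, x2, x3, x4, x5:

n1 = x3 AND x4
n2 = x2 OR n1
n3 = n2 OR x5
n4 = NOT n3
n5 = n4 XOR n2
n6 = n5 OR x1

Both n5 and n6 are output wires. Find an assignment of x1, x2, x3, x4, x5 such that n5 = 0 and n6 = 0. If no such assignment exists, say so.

x1=0, x2=0, x3=0, x4=0, x5=1

Check with x1=0, x2=0, x3=0, x4=0, x5=1:
n1 = x3 AND x4 = 0 AND 0 = 0
n2 = x2 OR n1 = 0 OR 0 = 0
n3 = n2 OR x5 = 0 OR 1 = 1
n4 = NOT n3 = NOT 1 = 0
n5 = n4 XOR n2 = 0 XOR 0 = 0
n6 = n5 OR x1 = 0 OR 0 = 0
So n5 = 0 and n6 = 0.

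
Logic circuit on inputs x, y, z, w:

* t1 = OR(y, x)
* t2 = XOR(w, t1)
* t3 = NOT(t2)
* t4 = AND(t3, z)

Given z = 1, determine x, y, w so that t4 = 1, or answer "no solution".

Check with z = 1 and x=1, y=0, w=1:
t1 = OR(y, x) = OR(0, 1) = 1
t2 = XOR(w, t1) = XOR(1, 1) = 0
t3 = NOT(t2) = NOT 0 = 1
t4 = AND(t3, z) = AND(1, 1) = 1
So t4 = 1.

x=1, y=0, w=1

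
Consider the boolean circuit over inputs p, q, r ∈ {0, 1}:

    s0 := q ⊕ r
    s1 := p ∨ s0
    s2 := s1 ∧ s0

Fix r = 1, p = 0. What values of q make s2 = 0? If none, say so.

q=1

s2 = s1 ∧ s0 must be 0, so at least one of s1, s0 is 0.
Check with r = 1, p = 0 and q=1:
s0 = q ⊕ r = 1 ⊕ 1 = 0
s1 = p ∨ s0 = 0 ∨ 0 = 0
s2 = s1 ∧ s0 = 0 ∧ 0 = 0
So s2 = 0.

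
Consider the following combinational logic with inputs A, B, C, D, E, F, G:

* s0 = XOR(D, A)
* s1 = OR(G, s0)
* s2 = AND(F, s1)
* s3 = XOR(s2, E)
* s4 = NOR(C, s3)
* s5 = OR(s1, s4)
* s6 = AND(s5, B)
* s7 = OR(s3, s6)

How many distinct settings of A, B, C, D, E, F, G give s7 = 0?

s7 = OR(s3, s6) must be 0, so both s3 = 0 and s6 = 0.
Enumerating the 128 input combinations, 36 give s7 = 0 and 92 give s7 = 1.

36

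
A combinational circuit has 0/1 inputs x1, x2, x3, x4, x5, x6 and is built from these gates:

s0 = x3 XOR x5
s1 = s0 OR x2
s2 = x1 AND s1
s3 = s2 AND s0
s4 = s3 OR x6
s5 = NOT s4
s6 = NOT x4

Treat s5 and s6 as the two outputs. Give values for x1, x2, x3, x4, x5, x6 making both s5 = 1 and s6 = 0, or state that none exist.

x1=0, x2=0, x3=0, x4=1, x5=0, x6=0

Check with x1=0, x2=0, x3=0, x4=1, x5=0, x6=0:
s0 = x3 XOR x5 = 0 XOR 0 = 0
s1 = s0 OR x2 = 0 OR 0 = 0
s2 = x1 AND s1 = 0 AND 0 = 0
s3 = s2 AND s0 = 0 AND 0 = 0
s4 = s3 OR x6 = 0 OR 0 = 0
s5 = NOT s4 = NOT 0 = 1
s6 = NOT x4 = NOT 1 = 0
So s5 = 1 and s6 = 0.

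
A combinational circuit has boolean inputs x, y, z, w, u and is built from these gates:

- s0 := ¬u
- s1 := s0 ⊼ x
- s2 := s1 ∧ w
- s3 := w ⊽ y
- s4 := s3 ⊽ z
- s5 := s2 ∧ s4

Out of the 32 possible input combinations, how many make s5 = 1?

s5 = s2 ∧ s4 must be 1, so both s2 = 1 and s4 = 1.
s2 = s1 ∧ w must be 1, so both s1 = 1 and w = 1.
s4 = s3 ⊽ z must be 1, so both s3 = 0 and z = 0.
Satisfying assignments:
  x=0, y=0, z=0, w=1, u=0
  x=0, y=0, z=0, w=1, u=1
  x=0, y=1, z=0, w=1, u=0
  x=0, y=1, z=0, w=1, u=1
  x=1, y=0, z=0, w=1, u=1
  x=1, y=1, z=0, w=1, u=1

6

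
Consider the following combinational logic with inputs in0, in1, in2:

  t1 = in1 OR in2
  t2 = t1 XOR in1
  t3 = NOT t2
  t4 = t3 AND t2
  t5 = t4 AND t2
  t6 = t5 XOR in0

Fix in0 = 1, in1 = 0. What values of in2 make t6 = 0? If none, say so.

With in0 = 1, in1 = 0 fixed, none of the 2 settings of in2 give t6 = 0.
For example, with in2=0:
t1 = in1 OR in2 = 0 OR 0 = 0
t2 = t1 XOR in1 = 0 XOR 0 = 0
t3 = NOT t2 = NOT 0 = 1
t4 = t3 AND t2 = 1 AND 0 = 0
t5 = t4 AND t2 = 0 AND 0 = 0
t6 = t5 XOR in0 = 0 XOR 1 = 1
giving t6 = 1 ≠ 0.

no solution exists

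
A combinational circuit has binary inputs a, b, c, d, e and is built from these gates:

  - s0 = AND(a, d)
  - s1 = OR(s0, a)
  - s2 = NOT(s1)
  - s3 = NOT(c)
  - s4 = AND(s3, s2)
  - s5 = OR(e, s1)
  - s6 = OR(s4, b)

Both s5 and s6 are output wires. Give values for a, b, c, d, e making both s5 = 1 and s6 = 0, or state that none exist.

a=0, b=0, c=1, d=0, e=1

Check with a=0, b=0, c=1, d=0, e=1:
s0 = AND(a, d) = AND(0, 0) = 0
s1 = OR(s0, a) = OR(0, 0) = 0
s2 = NOT(s1) = NOT 0 = 1
s3 = NOT(c) = NOT 1 = 0
s4 = AND(s3, s2) = AND(0, 1) = 0
s5 = OR(e, s1) = OR(1, 0) = 1
s6 = OR(s4, b) = OR(0, 0) = 0
So s5 = 1 and s6 = 0.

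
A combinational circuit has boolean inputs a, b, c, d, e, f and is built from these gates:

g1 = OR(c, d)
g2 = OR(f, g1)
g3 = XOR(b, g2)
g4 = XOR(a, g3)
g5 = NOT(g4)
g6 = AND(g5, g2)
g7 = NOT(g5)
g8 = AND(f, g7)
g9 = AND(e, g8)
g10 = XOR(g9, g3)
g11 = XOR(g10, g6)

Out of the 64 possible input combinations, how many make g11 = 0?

32

g11 = XOR(g10, g6) must be 0, so g10 and g6 are equal.
Enumerating the 64 input combinations, 32 give g11 = 0 and 32 give g11 = 1.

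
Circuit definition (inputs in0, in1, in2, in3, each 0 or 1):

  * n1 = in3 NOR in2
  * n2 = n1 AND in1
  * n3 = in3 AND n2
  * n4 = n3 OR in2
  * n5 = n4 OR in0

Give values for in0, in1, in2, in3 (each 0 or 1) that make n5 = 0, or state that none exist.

n5 = n4 OR in0 must be 0, so both n4 = 0 and in0 = 0.
n4 = n3 OR in2 must be 0, so both n3 = 0 and in2 = 0.
Check with in0=0 in1=1 in2=0 in3=0:
n1 = in3 NOR in2 = 0 NOR 0 = 1
n2 = n1 AND in1 = 1 AND 1 = 1
n3 = in3 AND n2 = 0 AND 1 = 0
n4 = n3 OR in2 = 0 OR 0 = 0
n5 = n4 OR in0 = 0 OR 0 = 0
So n5 = 0 as required.

in0=0 in1=1 in2=0 in3=0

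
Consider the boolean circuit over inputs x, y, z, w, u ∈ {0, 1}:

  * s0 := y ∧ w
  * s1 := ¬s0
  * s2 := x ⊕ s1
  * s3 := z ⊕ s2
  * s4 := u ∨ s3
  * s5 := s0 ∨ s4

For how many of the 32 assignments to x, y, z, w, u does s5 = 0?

s5 = s0 ∨ s4 must be 0, so both s0 = 0 and s4 = 0.
s0 = y ∧ w must be 0, so at least one of y, w is 0.
Enumerating the 32 input combinations, 6 give s5 = 0 and 26 give s5 = 1.

6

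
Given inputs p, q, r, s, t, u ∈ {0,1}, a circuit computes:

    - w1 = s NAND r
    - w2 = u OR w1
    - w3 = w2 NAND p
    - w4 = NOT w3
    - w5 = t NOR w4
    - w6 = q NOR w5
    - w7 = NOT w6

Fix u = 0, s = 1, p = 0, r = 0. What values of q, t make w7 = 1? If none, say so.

q=0 t=0

Check with u = 0, s = 1, p = 0, r = 0 and q=0, t=0:
w1 = s NAND r = 1 NAND 0 = 1
w2 = u OR w1 = 0 OR 1 = 1
w3 = w2 NAND p = 1 NAND 0 = 1
w4 = NOT w3 = NOT 1 = 0
w5 = t NOR w4 = 0 NOR 0 = 1
w6 = q NOR w5 = 0 NOR 1 = 0
w7 = NOT w6 = NOT 0 = 1
So w7 = 1.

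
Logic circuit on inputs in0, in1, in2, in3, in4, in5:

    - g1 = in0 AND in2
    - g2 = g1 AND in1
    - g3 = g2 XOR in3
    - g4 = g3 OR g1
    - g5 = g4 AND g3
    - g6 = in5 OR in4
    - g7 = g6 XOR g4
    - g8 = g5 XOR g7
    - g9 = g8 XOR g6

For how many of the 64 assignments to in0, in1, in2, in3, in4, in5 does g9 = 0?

g9 = g8 XOR g6 must be 0, so g8 and g6 are equal.
Enumerating the 64 input combinations, 56 give g9 = 0 and 8 give g9 = 1.

56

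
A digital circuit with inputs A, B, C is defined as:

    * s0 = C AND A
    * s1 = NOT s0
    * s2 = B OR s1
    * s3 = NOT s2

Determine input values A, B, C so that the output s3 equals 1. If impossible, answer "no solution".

s3 = NOT s2 must be 1, so s2 = 0.
s2 = B OR s1 must be 0, so both B = 0 and s1 = 0.
Check with A=1 B=0 C=1:
s0 = C AND A = 1 AND 1 = 1
s1 = NOT s0 = NOT 1 = 0
s2 = B OR s1 = 0 OR 0 = 0
s3 = NOT s2 = NOT 0 = 1
So s3 = 1 as required.

A=1 B=0 C=1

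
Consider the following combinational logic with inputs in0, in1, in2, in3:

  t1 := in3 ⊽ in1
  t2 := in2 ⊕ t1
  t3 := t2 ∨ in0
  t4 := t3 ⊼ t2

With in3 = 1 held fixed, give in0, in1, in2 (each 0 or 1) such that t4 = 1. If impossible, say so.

t4 = t3 ⊼ t2 must be 1, so at least one of t3, t2 is 0.
Check with in3 = 1 and in0=1, in1=0, in2=0:
t1 = in3 ⊽ in1 = 1 ⊽ 0 = 0
t2 = in2 ⊕ t1 = 0 ⊕ 0 = 0
t3 = t2 ∨ in0 = 0 ∨ 1 = 1
t4 = t3 ⊼ t2 = 1 ⊼ 0 = 1
So t4 = 1.

in0=1, in1=0, in2=0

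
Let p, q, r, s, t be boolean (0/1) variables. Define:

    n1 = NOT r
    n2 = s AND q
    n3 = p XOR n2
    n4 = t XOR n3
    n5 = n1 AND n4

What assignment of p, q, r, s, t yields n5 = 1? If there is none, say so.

p=1 q=0 r=0 s=0 t=0

n5 = n1 AND n4 must be 1, so both n1 = 1 and n4 = 1.
Check with p=1 q=0 r=0 s=0 t=0:
n1 = NOT r = NOT 0 = 1
n2 = s AND q = 0 AND 0 = 0
n3 = p XOR n2 = 1 XOR 0 = 1
n4 = t XOR n3 = 0 XOR 1 = 1
n5 = n1 AND n4 = 1 AND 1 = 1
So n5 = 1 as required.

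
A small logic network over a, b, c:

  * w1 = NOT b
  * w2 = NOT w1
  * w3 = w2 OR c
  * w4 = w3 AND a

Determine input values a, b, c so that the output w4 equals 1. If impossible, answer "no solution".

w4 = w3 AND a must be 1, so both w3 = 1 and a = 1.
Check with a=1, b=0, c=1:
w1 = NOT b = NOT 0 = 1
w2 = NOT w1 = NOT 1 = 0
w3 = w2 OR c = 0 OR 1 = 1
w4 = w3 AND a = 1 AND 1 = 1
So w4 = 1 as required.

a=1, b=0, c=1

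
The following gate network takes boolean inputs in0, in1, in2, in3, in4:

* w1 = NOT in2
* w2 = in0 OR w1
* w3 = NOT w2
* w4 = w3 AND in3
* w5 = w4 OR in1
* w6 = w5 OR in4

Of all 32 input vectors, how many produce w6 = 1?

w6 = w5 OR in4 must be 1, so at least one of w5, in4 is 1.
Enumerating the 32 input combinations, 25 give w6 = 1 and 7 give w6 = 0.

25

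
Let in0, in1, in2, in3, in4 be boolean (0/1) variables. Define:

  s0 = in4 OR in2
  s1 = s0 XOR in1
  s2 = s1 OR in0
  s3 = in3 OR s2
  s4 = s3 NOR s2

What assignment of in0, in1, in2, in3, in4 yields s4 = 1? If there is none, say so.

in0=0, in1=1, in2=0, in3=0, in4=1

s4 = s3 NOR s2 must be 1, so both s3 = 0 and s2 = 0.
s3 = in3 OR s2 must be 0, so both in3 = 0 and s2 = 0.
s2 = s1 OR in0 must be 0, so both s1 = 0 and in0 = 0.
Check with in0=0, in1=1, in2=0, in3=0, in4=1:
s0 = in4 OR in2 = 1 OR 0 = 1
s1 = s0 XOR in1 = 1 XOR 1 = 0
s2 = s1 OR in0 = 0 OR 0 = 0
s3 = in3 OR s2 = 0 OR 0 = 0
s4 = s3 NOR s2 = 0 NOR 0 = 1
So s4 = 1 as required.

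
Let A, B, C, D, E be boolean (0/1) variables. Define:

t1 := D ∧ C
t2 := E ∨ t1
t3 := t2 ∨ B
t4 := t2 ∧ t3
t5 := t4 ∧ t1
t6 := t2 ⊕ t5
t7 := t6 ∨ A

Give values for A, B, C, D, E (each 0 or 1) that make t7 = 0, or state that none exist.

A=0, B=1, C=1, D=1, E=0

t7 = t6 ∨ A must be 0, so both t6 = 0 and A = 0.
t6 = t2 ⊕ t5 must be 0, so t2 and t5 are equal.
Check with A=0, B=1, C=1, D=1, E=0:
t1 = D ∧ C = 1 ∧ 1 = 1
t2 = E ∨ t1 = 0 ∨ 1 = 1
t3 = t2 ∨ B = 1 ∨ 1 = 1
t4 = t2 ∧ t3 = 1 ∧ 1 = 1
t5 = t4 ∧ t1 = 1 ∧ 1 = 1
t6 = t2 ⊕ t5 = 1 ⊕ 1 = 0
t7 = t6 ∨ A = 0 ∨ 0 = 0
So t7 = 0 as required.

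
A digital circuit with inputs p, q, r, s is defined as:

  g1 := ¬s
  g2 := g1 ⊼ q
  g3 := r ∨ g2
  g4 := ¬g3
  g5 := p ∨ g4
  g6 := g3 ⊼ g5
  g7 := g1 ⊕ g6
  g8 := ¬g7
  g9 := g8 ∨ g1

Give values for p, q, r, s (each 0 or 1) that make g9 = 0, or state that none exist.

p=0 q=1 r=0 s=1

g9 = g8 ∨ g1 must be 0, so both g8 = 0 and g1 = 0.
g8 = ¬g7 must be 0, so g7 = 1.
Check with p=0 q=1 r=0 s=1:
g1 = ¬s = ¬1 = 0
g2 = g1 ⊼ q = 0 ⊼ 1 = 1
g3 = r ∨ g2 = 0 ∨ 1 = 1
g4 = ¬g3 = ¬1 = 0
g5 = p ∨ g4 = 0 ∨ 0 = 0
g6 = g3 ⊼ g5 = 1 ⊼ 0 = 1
g7 = g1 ⊕ g6 = 0 ⊕ 1 = 1
g8 = ¬g7 = ¬1 = 0
g9 = g8 ∨ g1 = 0 ∨ 0 = 0
So g9 = 0 as required.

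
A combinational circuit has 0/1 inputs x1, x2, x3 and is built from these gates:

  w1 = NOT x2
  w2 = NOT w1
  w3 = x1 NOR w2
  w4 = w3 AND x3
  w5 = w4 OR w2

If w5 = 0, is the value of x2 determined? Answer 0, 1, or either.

w5 = w4 OR w2 must be 0, so both w4 = 0 and w2 = 0.
w4 = w3 AND x3 must be 0, so at least one of w3, x3 is 0.
w2 = NOT w1 must be 0, so w1 = 1.
Every assignment with w5 = 0 has x2 = 0; there are 3 such assignment(s).
  x1=0, x2=0, x3=0
  x1=1, x2=0, x3=0
  x1=1, x2=0, x3=1

0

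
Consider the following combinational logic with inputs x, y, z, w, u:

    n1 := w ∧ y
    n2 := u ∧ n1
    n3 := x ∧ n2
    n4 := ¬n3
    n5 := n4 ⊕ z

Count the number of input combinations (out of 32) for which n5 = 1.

16

n5 = n4 ⊕ z must be 1, so n4 and z differ.
Enumerating the 32 input combinations, 16 give n5 = 1 and 16 give n5 = 0.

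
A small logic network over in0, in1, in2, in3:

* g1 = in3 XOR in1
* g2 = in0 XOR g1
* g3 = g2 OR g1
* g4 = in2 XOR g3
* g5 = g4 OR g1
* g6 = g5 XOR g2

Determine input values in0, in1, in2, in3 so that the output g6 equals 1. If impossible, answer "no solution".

in0=1, in1=0, in2=0, in3=1

g6 = g5 XOR g2 must be 1, so g5 and g2 differ.
Check with in0=1, in1=0, in2=0, in3=1:
g1 = in3 XOR in1 = 1 XOR 0 = 1
g2 = in0 XOR g1 = 1 XOR 1 = 0
g3 = g2 OR g1 = 0 OR 1 = 1
g4 = in2 XOR g3 = 0 XOR 1 = 1
g5 = g4 OR g1 = 1 OR 1 = 1
g6 = g5 XOR g2 = 1 XOR 0 = 1
So g6 = 1 as required.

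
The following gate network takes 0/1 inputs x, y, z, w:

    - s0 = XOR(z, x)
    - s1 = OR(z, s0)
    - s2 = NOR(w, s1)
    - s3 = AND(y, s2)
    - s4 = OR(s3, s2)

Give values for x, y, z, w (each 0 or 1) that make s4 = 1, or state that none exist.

s4 = OR(s3, s2) must be 1, so at least one of s3, s2 is 1.
Check with x=0 y=1 z=0 w=0:
s0 = XOR(z, x) = XOR(0, 0) = 0
s1 = OR(z, s0) = OR(0, 0) = 0
s2 = NOR(w, s1) = NOR(0, 0) = 1
s3 = AND(y, s2) = AND(1, 1) = 1
s4 = OR(s3, s2) = OR(1, 1) = 1
So s4 = 1 as required.

x=0 y=1 z=0 w=0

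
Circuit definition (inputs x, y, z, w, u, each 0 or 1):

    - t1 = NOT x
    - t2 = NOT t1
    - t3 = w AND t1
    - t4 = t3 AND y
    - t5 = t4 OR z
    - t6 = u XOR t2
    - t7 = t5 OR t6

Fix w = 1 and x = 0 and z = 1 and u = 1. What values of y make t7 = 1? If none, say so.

Check with w = 1 and x = 0 and z = 1 and u = 1 and y=1:
t1 = NOT x = NOT 0 = 1
t2 = NOT t1 = NOT 1 = 0
t3 = w AND t1 = 1 AND 1 = 1
t4 = t3 AND y = 1 AND 1 = 1
t5 = t4 OR z = 1 OR 1 = 1
t6 = u XOR t2 = 1 XOR 0 = 1
t7 = t5 OR t6 = 1 OR 1 = 1
So t7 = 1.

y=1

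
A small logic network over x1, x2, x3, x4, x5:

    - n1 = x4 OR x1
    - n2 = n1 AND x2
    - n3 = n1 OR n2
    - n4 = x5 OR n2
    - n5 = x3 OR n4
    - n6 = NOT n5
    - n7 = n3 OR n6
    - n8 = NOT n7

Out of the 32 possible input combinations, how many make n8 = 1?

n8 = NOT n7 must be 1, so n7 = 0.
Satisfying assignments:
  x1=0, x2=0, x3=0, x4=0, x5=1
  x1=0, x2=0, x3=1, x4=0, x5=0
  x1=0, x2=0, x3=1, x4=0, x5=1
  x1=0, x2=1, x3=0, x4=0, x5=1
  x1=0, x2=1, x3=1, x4=0, x5=0
  x1=0, x2=1, x3=1, x4=0, x5=1

6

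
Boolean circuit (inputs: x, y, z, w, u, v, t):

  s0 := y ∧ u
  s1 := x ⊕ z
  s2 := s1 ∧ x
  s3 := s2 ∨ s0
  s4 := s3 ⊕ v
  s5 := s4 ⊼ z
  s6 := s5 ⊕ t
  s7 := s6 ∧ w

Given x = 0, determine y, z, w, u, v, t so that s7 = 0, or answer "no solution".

y=0, z=0, w=0, u=1, v=1, t=0

s7 = s6 ∧ w must be 0, so at least one of s6, w is 0.
Check with x = 0 and y=0, z=0, w=0, u=1, v=1, t=0:
s0 = y ∧ u = 0 ∧ 1 = 0
s1 = x ⊕ z = 0 ⊕ 0 = 0
s2 = s1 ∧ x = 0 ∧ 0 = 0
s3 = s2 ∨ s0 = 0 ∨ 0 = 0
s4 = s3 ⊕ v = 0 ⊕ 1 = 1
s5 = s4 ⊼ z = 1 ⊼ 0 = 1
s6 = s5 ⊕ t = 1 ⊕ 0 = 1
s7 = s6 ∧ w = 1 ∧ 0 = 0
So s7 = 0.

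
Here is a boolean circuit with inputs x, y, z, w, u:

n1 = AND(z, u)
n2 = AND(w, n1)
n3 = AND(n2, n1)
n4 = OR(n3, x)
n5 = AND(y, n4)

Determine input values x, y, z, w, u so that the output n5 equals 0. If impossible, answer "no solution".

x=1, y=0, z=0, w=0, u=1

n5 = AND(y, n4) must be 0, so at least one of y, n4 is 0.
Check with x=1, y=0, z=0, w=0, u=1:
n1 = AND(z, u) = AND(0, 1) = 0
n2 = AND(w, n1) = AND(0, 0) = 0
n3 = AND(n2, n1) = AND(0, 0) = 0
n4 = OR(n3, x) = OR(0, 1) = 1
n5 = AND(y, n4) = AND(0, 1) = 0
So n5 = 0 as required.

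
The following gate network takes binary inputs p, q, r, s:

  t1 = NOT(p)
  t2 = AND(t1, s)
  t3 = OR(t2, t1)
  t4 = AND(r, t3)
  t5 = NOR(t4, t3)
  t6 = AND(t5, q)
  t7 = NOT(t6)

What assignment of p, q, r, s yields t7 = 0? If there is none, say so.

t7 = NOT(t6) must be 0, so t6 = 1.
t6 = AND(t5, q) must be 1, so both t5 = 1 and q = 1.
Check with p=1 q=1 r=0 s=0:
t1 = NOT(p) = NOT 1 = 0
t2 = AND(t1, s) = AND(0, 0) = 0
t3 = OR(t2, t1) = OR(0, 0) = 0
t4 = AND(r, t3) = AND(0, 0) = 0
t5 = NOR(t4, t3) = NOR(0, 0) = 1
t6 = AND(t5, q) = AND(1, 1) = 1
t7 = NOT(t6) = NOT 1 = 0
So t7 = 0 as required.

p=1 q=1 r=0 s=0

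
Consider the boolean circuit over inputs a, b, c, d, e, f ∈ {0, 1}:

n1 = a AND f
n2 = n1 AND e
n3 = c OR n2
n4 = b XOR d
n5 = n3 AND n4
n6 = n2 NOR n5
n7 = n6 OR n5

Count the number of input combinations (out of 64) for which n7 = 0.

n7 = n6 OR n5 must be 0, so both n6 = 0 and n5 = 0.
Satisfying assignments:
  a=1, b=0, c=0, d=0, e=1, f=1
  a=1, b=0, c=1, d=0, e=1, f=1
  a=1, b=1, c=0, d=1, e=1, f=1
  a=1, b=1, c=1, d=1, e=1, f=1

4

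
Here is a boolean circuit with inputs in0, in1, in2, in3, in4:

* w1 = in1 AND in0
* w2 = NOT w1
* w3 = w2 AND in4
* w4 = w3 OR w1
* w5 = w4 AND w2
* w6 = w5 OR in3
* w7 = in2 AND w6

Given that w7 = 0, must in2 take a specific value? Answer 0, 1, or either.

either

Both values of in2 occur among assignments with w7 = 0:
  in2=0: in0=0, in1=0, in2=0, in3=0, in4=0
  in2=1: in0=0, in1=0, in2=1, in3=0, in4=0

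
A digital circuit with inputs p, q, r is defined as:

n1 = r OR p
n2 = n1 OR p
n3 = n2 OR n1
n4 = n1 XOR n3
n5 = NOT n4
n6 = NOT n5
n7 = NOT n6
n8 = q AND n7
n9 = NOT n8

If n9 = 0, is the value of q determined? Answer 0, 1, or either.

1

n9 = NOT n8 must be 0, so n8 = 1.
n8 = q AND n7 must be 1, so both q = 1 and n7 = 1.
Every assignment with n9 = 0 has q = 1; there are 4 such assignment(s).
  p=0, q=1, r=0
  p=0, q=1, r=1
  p=1, q=1, r=0
  p=1, q=1, r=1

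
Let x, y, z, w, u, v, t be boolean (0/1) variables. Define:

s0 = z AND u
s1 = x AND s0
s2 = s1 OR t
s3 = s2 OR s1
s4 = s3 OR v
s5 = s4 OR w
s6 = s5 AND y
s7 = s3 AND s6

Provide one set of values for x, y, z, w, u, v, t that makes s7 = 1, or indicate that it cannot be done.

x=1, y=1, z=0, w=1, u=0, v=1, t=1

s7 = s3 AND s6 must be 1, so both s3 = 1 and s6 = 1.
Check with x=1, y=1, z=0, w=1, u=0, v=1, t=1:
s0 = z AND u = 0 AND 0 = 0
s1 = x AND s0 = 1 AND 0 = 0
s2 = s1 OR t = 0 OR 1 = 1
s3 = s2 OR s1 = 1 OR 0 = 1
s4 = s3 OR v = 1 OR 1 = 1
s5 = s4 OR w = 1 OR 1 = 1
s6 = s5 AND y = 1 AND 1 = 1
s7 = s3 AND s6 = 1 AND 1 = 1
So s7 = 1 as required.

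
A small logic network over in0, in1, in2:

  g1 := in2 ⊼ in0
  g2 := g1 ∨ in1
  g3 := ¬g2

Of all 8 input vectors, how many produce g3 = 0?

7

g3 = ¬g2 must be 0, so g2 = 1.
g2 = g1 ∨ in1 must be 1, so at least one of g1, in1 is 1.
Enumerating the 8 input combinations, 7 give g3 = 0 and 1 give g3 = 1.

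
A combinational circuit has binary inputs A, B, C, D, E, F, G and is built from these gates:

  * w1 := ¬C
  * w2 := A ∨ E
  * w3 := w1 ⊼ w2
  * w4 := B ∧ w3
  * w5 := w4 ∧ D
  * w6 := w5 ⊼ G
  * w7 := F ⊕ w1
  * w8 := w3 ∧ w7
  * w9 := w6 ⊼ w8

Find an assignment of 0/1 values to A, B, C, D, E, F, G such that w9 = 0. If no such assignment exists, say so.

w9 = w6 ⊼ w8 must be 0, so both w6 = 1 and w8 = 1.
Check with A=0, B=1, C=1, D=0, E=1, F=1, G=1:
w1 = ¬C = ¬1 = 0
w2 = A ∨ E = 0 ∨ 1 = 1
w3 = w1 ⊼ w2 = 0 ⊼ 1 = 1
w4 = B ∧ w3 = 1 ∧ 1 = 1
w5 = w4 ∧ D = 1 ∧ 0 = 0
w6 = w5 ⊼ G = 0 ⊼ 1 = 1
w7 = F ⊕ w1 = 1 ⊕ 0 = 1
w8 = w3 ∧ w7 = 1 ∧ 1 = 1
w9 = w6 ⊼ w8 = 1 ⊼ 1 = 0
So w9 = 0 as required.

A=0, B=1, C=1, D=0, E=1, F=1, G=1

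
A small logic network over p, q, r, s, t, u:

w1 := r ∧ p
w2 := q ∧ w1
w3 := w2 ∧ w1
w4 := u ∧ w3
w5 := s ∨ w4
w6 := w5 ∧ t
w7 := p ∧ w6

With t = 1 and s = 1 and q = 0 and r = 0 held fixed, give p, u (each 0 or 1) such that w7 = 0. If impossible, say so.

p=0, u=0

Check with t = 1 and s = 1 and q = 0 and r = 0 and p=0, u=0:
w1 = r ∧ p = 0 ∧ 0 = 0
w2 = q ∧ w1 = 0 ∧ 0 = 0
w3 = w2 ∧ w1 = 0 ∧ 0 = 0
w4 = u ∧ w3 = 0 ∧ 0 = 0
w5 = s ∨ w4 = 1 ∨ 0 = 1
w6 = w5 ∧ t = 1 ∧ 1 = 1
w7 = p ∧ w6 = 0 ∧ 1 = 0
So w7 = 0.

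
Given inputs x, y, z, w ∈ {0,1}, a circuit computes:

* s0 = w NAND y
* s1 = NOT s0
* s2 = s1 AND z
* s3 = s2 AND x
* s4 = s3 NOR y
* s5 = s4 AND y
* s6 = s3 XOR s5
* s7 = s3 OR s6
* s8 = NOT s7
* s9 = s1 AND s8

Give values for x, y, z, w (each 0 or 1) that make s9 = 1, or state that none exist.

x=0, y=1, z=0, w=1

s9 = s1 AND s8 must be 1, so both s1 = 1 and s8 = 1.
s1 = NOT s0 must be 1, so s0 = 0.
s8 = NOT s7 must be 1, so s7 = 0.
Check with x=0, y=1, z=0, w=1:
s0 = w NAND y = 1 NAND 1 = 0
s1 = NOT s0 = NOT 0 = 1
s2 = s1 AND z = 1 AND 0 = 0
s3 = s2 AND x = 0 AND 0 = 0
s4 = s3 NOR y = 0 NOR 1 = 0
s5 = s4 AND y = 0 AND 1 = 0
s6 = s3 XOR s5 = 0 XOR 0 = 0
s7 = s3 OR s6 = 0 OR 0 = 0
s8 = NOT s7 = NOT 0 = 1
s9 = s1 AND s8 = 1 AND 1 = 1
So s9 = 1 as required.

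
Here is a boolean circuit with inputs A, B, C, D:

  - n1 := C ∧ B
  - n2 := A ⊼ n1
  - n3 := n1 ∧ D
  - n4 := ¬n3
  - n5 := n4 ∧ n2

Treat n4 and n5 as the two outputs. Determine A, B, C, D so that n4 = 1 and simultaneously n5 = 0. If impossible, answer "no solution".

A=1, B=1, C=1, D=0

Check with A=1, B=1, C=1, D=0:
n1 = C ∧ B = 1 ∧ 1 = 1
n2 = A ⊼ n1 = 1 ⊼ 1 = 0
n3 = n1 ∧ D = 1 ∧ 0 = 0
n4 = ¬n3 = ¬0 = 1
n5 = n4 ∧ n2 = 1 ∧ 0 = 0
So n4 = 1 and n5 = 0.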